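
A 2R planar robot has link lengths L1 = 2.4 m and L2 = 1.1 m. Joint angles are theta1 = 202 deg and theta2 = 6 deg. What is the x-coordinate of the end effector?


Convert angles to radians: theta1 = 3.5256, theta2 = 0.1047
x = L1*cos(theta1) + L2*cos(theta1+theta2)
x = -2.2252 + -0.9712
x = -3.1965


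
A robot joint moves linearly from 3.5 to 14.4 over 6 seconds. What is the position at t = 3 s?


s = t/T = 3/6 = 0.5
p(t) = p0 + (pf-p0)*s
= 3.5 + (14.4 - 3.5) * 0.5
= 8.95


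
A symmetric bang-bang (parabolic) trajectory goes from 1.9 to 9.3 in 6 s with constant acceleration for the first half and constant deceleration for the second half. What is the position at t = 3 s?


Symmetric rest-to-rest: each phase covers (pf-p0)/2 in time T/2. 0.5*a*(T/2)^2 = (pf-p0)/2 => a = 4*(pf-p0)/T^2
a = 4*(9.3-1.9)/6^2 = 0.8222
t = 3 is in the acceleration phase (t <= T/2).
p = p0 + 0.5*a*t^2 = 1.9 + 0.5*0.8222*3^2
= 5.6


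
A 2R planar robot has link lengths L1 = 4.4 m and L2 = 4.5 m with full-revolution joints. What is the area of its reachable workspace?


r_max = L1 + L2 = 8.9 m
r_min = |L1 - L2| = 0.1 m
Area = pi*(r_max^2 - r_min^2)
= pi*(79.21 - 0.01)
= pi * 79.2
= 248.8141 m^2


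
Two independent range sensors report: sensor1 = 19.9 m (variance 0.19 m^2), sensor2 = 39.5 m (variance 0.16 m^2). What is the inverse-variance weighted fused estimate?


w1 = (1/var1) / (1/var1 + 1/var2)
   = 5.2632 / (5.2632 + 6.25) = 0.4571
w2 = 1 - w1 = 0.5429
fused = w1*s1 + w2*s2 = 9.0971 + 21.4429
= 30.54 m


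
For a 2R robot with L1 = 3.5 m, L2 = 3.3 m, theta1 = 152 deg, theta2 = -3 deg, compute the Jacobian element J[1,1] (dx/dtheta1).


J[1,1] = -L1*sin(t1) - L2*sin(t1+t2)
= -3.5*sin(152) - 3.3*sin(149)
= -3.3428


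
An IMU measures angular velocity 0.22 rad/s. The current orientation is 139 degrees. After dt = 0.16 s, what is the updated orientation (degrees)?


delta_theta = w * dt = 0.22 * 0.16 = 0.0352 rad
= 2.0168 deg
theta_new = 139 + 2.0168 = 141.0168 deg


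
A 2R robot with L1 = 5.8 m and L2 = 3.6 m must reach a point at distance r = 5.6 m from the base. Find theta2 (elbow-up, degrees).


cos(theta2) = (r^2 - L1^2 - L2^2) / (2*L1*L2)
cos(theta2) = (31.36 - 33.64 - 12.96) / 41.76
cos(theta2) = -0.364943
theta2 = 111.404 degrees


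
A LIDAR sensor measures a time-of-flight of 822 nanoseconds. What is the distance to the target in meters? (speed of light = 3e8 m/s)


tof = 822 ns = 8.22e-07 s
dist = c * tof / 2
= 3e8 * 8.22e-07 / 2
= 123.3 m


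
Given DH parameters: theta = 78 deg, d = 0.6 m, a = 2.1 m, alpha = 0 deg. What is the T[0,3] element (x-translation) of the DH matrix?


T[0,3] = a * cos(theta)
= 2.1 * cos(78 deg)
= 2.1 * 0.2079
= 0.4366


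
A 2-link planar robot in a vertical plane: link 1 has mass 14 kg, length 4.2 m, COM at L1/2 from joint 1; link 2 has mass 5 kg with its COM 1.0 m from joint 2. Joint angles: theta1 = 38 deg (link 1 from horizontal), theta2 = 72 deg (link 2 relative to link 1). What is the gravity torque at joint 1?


Horizontal distance from joint 1 to link-1 COM:
  x_c1 = (L1/2)*cos(t1) = 2.1 * 0.788 = 1.6548 m
Horizontal distance from joint 1 to link-2 COM:
  x_c2 = L1*cos(t1) + Lc2*cos(t1+t2)
       = 4.2*0.788 + 1.0*-0.342 = 2.9676 m
tau1 = m1*g*x_c1 + m2*g*x_c2
     = 14*9.81*1.6548 + 5*9.81*2.9676
     = 227.2733 + 145.562
     = 372.8353 Nm


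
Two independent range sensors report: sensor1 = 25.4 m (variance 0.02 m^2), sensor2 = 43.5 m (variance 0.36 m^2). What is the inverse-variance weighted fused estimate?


w1 = (1/var1) / (1/var1 + 1/var2)
   = 50.0 / (50.0 + 2.7778) = 0.9474
w2 = 1 - w1 = 0.0526
fused = w1*s1 + w2*s2 = 24.0632 + 2.2895
= 26.3526 m


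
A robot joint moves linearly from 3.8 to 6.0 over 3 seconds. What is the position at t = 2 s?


s = t/T = 2/3 = 0.6667
p(t) = p0 + (pf-p0)*s
= 3.8 + (6.0 - 3.8) * 0.6667
= 5.2667


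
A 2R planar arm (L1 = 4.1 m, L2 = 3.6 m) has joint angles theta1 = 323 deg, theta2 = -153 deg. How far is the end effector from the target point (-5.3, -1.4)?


End effector via forward kinematics:
x = L1*cos(t1) + L2*cos(t1+t2) = -0.2709
y = L1*sin(t1) + L2*sin(t1+t2) = -1.8423
Distance to target:
d = sqrt((-5.3 - -0.2709)^2 + (-1.4 - -1.8423)^2)
= sqrt(25.2918 + 0.1956)
= 5.0485 m


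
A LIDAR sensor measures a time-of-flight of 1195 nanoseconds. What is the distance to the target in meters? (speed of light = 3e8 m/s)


tof = 1195 ns = 1.195e-06 s
dist = c * tof / 2
= 3e8 * 1.195e-06 / 2
= 179.25 m


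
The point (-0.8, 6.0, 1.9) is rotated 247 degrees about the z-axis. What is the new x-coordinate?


Rotation about z-axis: x' = x*cos(theta) - y*sin(theta)
= -0.8 * -0.3907 - 6.0 * -0.9205
= 5.8356


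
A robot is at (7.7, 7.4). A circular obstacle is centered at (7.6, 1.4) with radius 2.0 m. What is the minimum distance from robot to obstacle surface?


center_dist = sqrt((7.7-7.6)^2 + (7.4-1.4)^2)
= sqrt(0.01 + 36.0)
= 6.0008
min_dist = center_dist - radius = 6.0008 - 2.0 = 4.0008 m


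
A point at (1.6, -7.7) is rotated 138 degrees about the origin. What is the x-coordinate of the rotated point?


x' = x*cos(theta) - y*sin(theta)
cos(138 deg) = -0.7431, sin(138 deg) = 0.6691
x' = 1.6 * -0.7431 - -7.7 * 0.6691
= -1.189 - -5.1523
= 3.9633


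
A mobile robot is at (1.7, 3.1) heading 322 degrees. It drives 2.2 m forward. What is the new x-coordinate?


x_new = x0 + d*cos(theta)
= 1.7 + 2.2*cos(322)
= 1.7 + 1.7336
= 3.4336


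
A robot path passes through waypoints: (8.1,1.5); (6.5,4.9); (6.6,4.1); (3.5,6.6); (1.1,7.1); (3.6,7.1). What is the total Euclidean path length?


Segment lengths:
  seg1 = sqrt((-1.6)^2 + (3.4)^2) = 3.7577
  seg2 = sqrt((0.1)^2 + (-0.8)^2) = 0.8062
  seg3 = sqrt((-3.1)^2 + (2.5)^2) = 3.9825
  seg4 = sqrt((-2.4)^2 + (0.5)^2) = 2.4515
  seg5 = sqrt((2.5)^2 + (0.0)^2) = 2.5
Total = 13.4979


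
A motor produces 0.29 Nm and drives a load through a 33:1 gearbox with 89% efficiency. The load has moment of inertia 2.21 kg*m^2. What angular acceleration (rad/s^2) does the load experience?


tau_out = tau_motor * N * eta
= 0.29 * 33 * 0.89 = 8.5173 Nm
alpha = tau_out / I = 8.5173 / 2.21
= 3.854 rad/s^2


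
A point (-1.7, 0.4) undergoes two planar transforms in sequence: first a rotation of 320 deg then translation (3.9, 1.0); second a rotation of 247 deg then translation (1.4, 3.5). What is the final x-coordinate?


After transform 1:
x1 = cos(320)*-1.7 - sin(320)*0.4 + 3.9 = 2.8548
y1 = sin(320)*-1.7 + cos(320)*0.4 + 1.0 = 2.3992
After transform 2:
x2 = cos(247)*2.8548 - sin(247)*2.3992 + 1.4
= 2.493


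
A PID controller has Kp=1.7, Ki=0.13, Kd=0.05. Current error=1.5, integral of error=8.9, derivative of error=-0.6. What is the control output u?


u = Kp*e + Ki*int(e) + Kd*de/dt
= 1.7*1.5 + 0.13*8.9 + 0.05*(-0.6)
= 2.55 + 1.157 + -0.03
= 3.677


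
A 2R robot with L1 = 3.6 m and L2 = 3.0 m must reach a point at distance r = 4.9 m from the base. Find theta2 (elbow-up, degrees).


cos(theta2) = (r^2 - L1^2 - L2^2) / (2*L1*L2)
cos(theta2) = (24.01 - 12.96 - 9.0) / 21.6
cos(theta2) = 0.094907
theta2 = 84.554 degrees


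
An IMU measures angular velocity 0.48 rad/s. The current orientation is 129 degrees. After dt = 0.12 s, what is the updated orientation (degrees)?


delta_theta = w * dt = 0.48 * 0.12 = 0.0576 rad
= 3.3002 deg
theta_new = 129 + 3.3002 = 132.3002 deg


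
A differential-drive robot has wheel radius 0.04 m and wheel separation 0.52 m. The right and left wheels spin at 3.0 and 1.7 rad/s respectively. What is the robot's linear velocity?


vR = r*wR = 0.04*3.0 = 0.12 m/s
vL = r*wL = 0.04*1.7 = 0.068 m/s
v = (vR+vL)/2 = 0.094 m/s
omega = (vR-vL)/L = 0.1 rad/s
linear velocity = 0.094 m/s


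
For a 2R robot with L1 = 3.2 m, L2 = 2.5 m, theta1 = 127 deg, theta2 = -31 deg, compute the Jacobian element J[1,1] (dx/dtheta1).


J[1,1] = -L1*sin(t1) - L2*sin(t1+t2)
= -3.2*sin(127) - 2.5*sin(96)
= -5.0419


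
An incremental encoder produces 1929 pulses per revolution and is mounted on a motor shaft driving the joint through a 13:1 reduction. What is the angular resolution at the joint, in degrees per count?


counts per rev = 1929
effective counts at joint = 1929 * 13 = 25077
resolution = 360 / 25077
= 0.0144 deg/count


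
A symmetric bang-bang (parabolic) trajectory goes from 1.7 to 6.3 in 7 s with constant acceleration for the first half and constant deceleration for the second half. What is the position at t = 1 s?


Symmetric rest-to-rest: each phase covers (pf-p0)/2 in time T/2. 0.5*a*(T/2)^2 = (pf-p0)/2 => a = 4*(pf-p0)/T^2
a = 4*(6.3-1.7)/7^2 = 0.3755
t = 1 is in the acceleration phase (t <= T/2).
p = p0 + 0.5*a*t^2 = 1.7 + 0.5*0.3755*1^2
= 1.8878


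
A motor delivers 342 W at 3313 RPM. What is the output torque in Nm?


omega = 3313 * 2*pi/60 = 346.9365 rad/s
tau = P / omega = 342 / 346.9365
= 0.9858 Nm


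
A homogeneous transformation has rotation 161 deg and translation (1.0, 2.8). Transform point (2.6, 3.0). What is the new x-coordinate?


x' = cos(theta)*px - sin(theta)*py + tx
= -0.9455*2.6 - 0.3256*3.0 + 1.0
= -2.4351


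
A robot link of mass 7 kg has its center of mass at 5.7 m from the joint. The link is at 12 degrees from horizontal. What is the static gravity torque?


tau = m*g*L*cos(angle)
= 7 * 9.81 * 5.7 * cos(12 deg)
= 7 * 9.81 * 5.7 * 0.9781
= 382.8656 Nm


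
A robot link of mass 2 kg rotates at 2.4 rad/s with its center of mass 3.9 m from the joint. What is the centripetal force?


F = m * omega^2 * r
= 2 * 2.4^2 * 3.9
= 2 * 5.76 * 3.9
= 44.928 N


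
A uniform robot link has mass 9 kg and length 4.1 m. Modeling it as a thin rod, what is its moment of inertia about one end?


I = (1/3) * m * L^2
= (1/3) * 9 * 4.1^2
= 0.333333 * 9 * 16.81
= 50.43 kg*m^2


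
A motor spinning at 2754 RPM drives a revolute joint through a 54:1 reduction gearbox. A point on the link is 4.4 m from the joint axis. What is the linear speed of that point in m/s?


omega_motor = 2754 * 2*pi/60 = 288.3982 rad/s
omega_joint = omega_motor / 54 = 5.3407 rad/s
v = omega_joint * r = 5.3407 * 4.4
= 23.4991 m/s


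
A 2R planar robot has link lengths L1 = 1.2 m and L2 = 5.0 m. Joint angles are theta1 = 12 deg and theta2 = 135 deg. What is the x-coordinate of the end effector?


Convert angles to radians: theta1 = 0.2094, theta2 = 2.3562
x = L1*cos(theta1) + L2*cos(theta1+theta2)
x = 1.1738 + -4.1934
x = -3.0196


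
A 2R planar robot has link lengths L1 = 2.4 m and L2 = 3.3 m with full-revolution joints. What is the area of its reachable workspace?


r_max = L1 + L2 = 5.7 m
r_min = |L1 - L2| = 0.9 m
Area = pi*(r_max^2 - r_min^2)
= pi*(32.49 - 0.81)
= pi * 31.68
= 99.5257 m^2


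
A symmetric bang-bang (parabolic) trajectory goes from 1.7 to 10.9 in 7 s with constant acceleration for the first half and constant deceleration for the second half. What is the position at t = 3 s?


Symmetric rest-to-rest: each phase covers (pf-p0)/2 in time T/2. 0.5*a*(T/2)^2 = (pf-p0)/2 => a = 4*(pf-p0)/T^2
a = 4*(10.9-1.7)/7^2 = 0.751
t = 3 is in the acceleration phase (t <= T/2).
p = p0 + 0.5*a*t^2 = 1.7 + 0.5*0.751*3^2
= 5.0796


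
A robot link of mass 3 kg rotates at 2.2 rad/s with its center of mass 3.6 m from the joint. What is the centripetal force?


F = m * omega^2 * r
= 3 * 2.2^2 * 3.6
= 3 * 4.84 * 3.6
= 52.272 N


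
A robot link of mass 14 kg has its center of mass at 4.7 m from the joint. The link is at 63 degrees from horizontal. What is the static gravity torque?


tau = m*g*L*cos(angle)
= 14 * 9.81 * 4.7 * cos(63 deg)
= 14 * 9.81 * 4.7 * 0.454
= 293.05 Nm


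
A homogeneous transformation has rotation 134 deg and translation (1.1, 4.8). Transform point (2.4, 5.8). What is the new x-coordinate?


x' = cos(theta)*px - sin(theta)*py + tx
= -0.6947*2.4 - 0.7193*5.8 + 1.1
= -4.7394


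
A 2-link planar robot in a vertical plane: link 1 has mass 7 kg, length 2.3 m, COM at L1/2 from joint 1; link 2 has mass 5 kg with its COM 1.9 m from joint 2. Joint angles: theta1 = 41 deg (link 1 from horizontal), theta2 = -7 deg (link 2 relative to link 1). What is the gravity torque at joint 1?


Horizontal distance from joint 1 to link-1 COM:
  x_c1 = (L1/2)*cos(t1) = 1.15 * 0.7547 = 0.8679 m
Horizontal distance from joint 1 to link-2 COM:
  x_c2 = L1*cos(t1) + Lc2*cos(t1+t2)
       = 2.3*0.7547 + 1.9*0.829 = 3.311 m
tau1 = m1*g*x_c1 + m2*g*x_c2
     = 7*9.81*0.8679 + 5*9.81*3.311
     = 59.5998 + 162.4047
     = 222.0045 Nm


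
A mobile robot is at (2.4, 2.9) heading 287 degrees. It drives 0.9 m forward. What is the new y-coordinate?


y_new = y0 + d*sin(theta)
= 2.9 + 0.9*sin(287)
= 2.9 + -0.8607
= 2.0393


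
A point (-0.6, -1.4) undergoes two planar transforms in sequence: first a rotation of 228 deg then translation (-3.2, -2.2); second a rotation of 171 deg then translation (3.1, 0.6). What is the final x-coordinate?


After transform 1:
x1 = cos(228)*-0.6 - sin(228)*-1.4 + -3.2 = -3.8389
y1 = sin(228)*-0.6 + cos(228)*-1.4 + -2.2 = -0.8173
After transform 2:
x2 = cos(171)*-3.8389 - sin(171)*-0.8173 + 3.1
= 7.0195


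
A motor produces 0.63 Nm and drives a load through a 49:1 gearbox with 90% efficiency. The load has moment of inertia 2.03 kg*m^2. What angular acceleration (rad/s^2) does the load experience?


tau_out = tau_motor * N * eta
= 0.63 * 49 * 0.9 = 27.783 Nm
alpha = tau_out / I = 27.783 / 2.03
= 13.6862 rad/s^2


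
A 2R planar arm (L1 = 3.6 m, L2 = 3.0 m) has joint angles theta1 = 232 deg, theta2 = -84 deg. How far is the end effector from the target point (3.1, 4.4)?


End effector via forward kinematics:
x = L1*cos(t1) + L2*cos(t1+t2) = -4.7605
y = L1*sin(t1) + L2*sin(t1+t2) = -1.2471
Distance to target:
d = sqrt((3.1 - -4.7605)^2 + (4.4 - -1.2471)^2)
= sqrt(61.7879 + 31.8895)
= 9.6787 m


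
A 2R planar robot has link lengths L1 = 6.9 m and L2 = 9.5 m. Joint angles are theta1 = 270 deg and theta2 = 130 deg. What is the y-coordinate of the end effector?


Convert angles to radians: theta1 = 4.7124, theta2 = 2.2689
y = L1*sin(theta1) + L2*sin(theta1+theta2)
y = -6.9 + 6.1065
y = -0.7935


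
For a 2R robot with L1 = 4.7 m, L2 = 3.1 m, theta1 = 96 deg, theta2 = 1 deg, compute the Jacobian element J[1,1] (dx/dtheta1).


J[1,1] = -L1*sin(t1) - L2*sin(t1+t2)
= -4.7*sin(96) - 3.1*sin(97)
= -7.7511


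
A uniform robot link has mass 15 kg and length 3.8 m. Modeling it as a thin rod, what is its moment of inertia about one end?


I = (1/3) * m * L^2
= (1/3) * 15 * 3.8^2
= 0.333333 * 15 * 14.44
= 72.2 kg*m^2


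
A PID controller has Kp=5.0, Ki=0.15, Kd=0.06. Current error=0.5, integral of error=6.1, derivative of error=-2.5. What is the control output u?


u = Kp*e + Ki*int(e) + Kd*de/dt
= 5.0*0.5 + 0.15*6.1 + 0.06*(-2.5)
= 2.5 + 0.915 + -0.15
= 3.265


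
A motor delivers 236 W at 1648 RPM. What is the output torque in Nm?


omega = 1648 * 2*pi/60 = 172.5782 rad/s
tau = P / omega = 236 / 172.5782
= 1.3675 Nm


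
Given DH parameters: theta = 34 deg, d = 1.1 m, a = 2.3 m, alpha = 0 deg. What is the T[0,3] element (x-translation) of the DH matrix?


T[0,3] = a * cos(theta)
= 2.3 * cos(34 deg)
= 2.3 * 0.829
= 1.9068


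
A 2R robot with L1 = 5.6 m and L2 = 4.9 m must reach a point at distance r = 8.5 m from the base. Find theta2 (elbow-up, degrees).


cos(theta2) = (r^2 - L1^2 - L2^2) / (2*L1*L2)
cos(theta2) = (72.25 - 31.36 - 24.01) / 54.88
cos(theta2) = 0.30758
theta2 = 72.0865 degrees


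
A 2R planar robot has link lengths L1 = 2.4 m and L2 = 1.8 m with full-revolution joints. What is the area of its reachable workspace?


r_max = L1 + L2 = 4.2 m
r_min = |L1 - L2| = 0.6 m
Area = pi*(r_max^2 - r_min^2)
= pi*(17.64 - 0.36)
= pi * 17.28
= 54.2867 m^2


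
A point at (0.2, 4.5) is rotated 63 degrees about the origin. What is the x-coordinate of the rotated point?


x' = x*cos(theta) - y*sin(theta)
cos(63 deg) = 0.454, sin(63 deg) = 0.891
x' = 0.2 * 0.454 - 4.5 * 0.891
= 0.0908 - 4.0095
= -3.9187


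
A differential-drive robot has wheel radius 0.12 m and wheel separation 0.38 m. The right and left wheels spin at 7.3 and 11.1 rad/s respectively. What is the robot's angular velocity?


vR = r*wR = 0.12*7.3 = 0.876 m/s
vL = r*wL = 0.12*11.1 = 1.332 m/s
v = (vR+vL)/2 = 1.104 m/s
omega = (vR-vL)/L = -1.2 rad/s
angular velocity = -1.2 rad/s


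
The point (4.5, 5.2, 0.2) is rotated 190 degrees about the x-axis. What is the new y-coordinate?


Rotation about x-axis: y' = y*cos(theta) - z*sin(theta)
= 5.2 * -0.9848 - 0.2 * -0.1736
= -5.0863


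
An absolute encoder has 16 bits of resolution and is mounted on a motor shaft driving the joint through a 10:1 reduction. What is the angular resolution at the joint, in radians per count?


counts = 2^16 = 65536
effective counts at joint = 65536 * 10 = 655360
resolution = 2*pi / 655360
= 9.5874e-06 rad/count


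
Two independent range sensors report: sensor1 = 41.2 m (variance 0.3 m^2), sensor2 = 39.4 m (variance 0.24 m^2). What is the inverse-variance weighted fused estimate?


w1 = (1/var1) / (1/var1 + 1/var2)
   = 3.3333 / (3.3333 + 4.1667) = 0.4444
w2 = 1 - w1 = 0.5556
fused = w1*s1 + w2*s2 = 18.3111 + 21.8889
= 40.2 m


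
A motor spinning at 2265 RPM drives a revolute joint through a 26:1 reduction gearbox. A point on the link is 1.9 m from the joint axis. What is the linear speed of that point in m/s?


omega_motor = 2265 * 2*pi/60 = 237.1902 rad/s
omega_joint = omega_motor / 26 = 9.1227 rad/s
v = omega_joint * r = 9.1227 * 1.9
= 17.3331 m/s


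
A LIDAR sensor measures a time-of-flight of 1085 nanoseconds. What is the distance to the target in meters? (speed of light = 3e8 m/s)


tof = 1085 ns = 1.085e-06 s
dist = c * tof / 2
= 3e8 * 1.085e-06 / 2
= 162.75 m


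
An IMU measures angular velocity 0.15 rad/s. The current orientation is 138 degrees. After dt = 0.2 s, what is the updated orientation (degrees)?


delta_theta = w * dt = 0.15 * 0.2 = 0.03 rad
= 1.7189 deg
theta_new = 138 + 1.7189 = 139.7189 deg


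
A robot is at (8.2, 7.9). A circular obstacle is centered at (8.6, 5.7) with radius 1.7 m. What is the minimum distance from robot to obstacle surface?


center_dist = sqrt((8.2-8.6)^2 + (7.9-5.7)^2)
= sqrt(0.16 + 4.84)
= 2.2361
min_dist = center_dist - radius = 2.2361 - 1.7 = 0.5361 m


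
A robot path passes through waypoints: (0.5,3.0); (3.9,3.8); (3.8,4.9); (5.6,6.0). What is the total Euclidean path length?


Segment lengths:
  seg1 = sqrt((3.4)^2 + (0.8)^2) = 3.4928
  seg2 = sqrt((-0.1)^2 + (1.1)^2) = 1.1045
  seg3 = sqrt((1.8)^2 + (1.1)^2) = 2.1095
Total = 6.7069


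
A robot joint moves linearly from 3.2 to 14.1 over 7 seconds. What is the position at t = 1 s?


s = t/T = 1/7 = 0.1429
p(t) = p0 + (pf-p0)*s
= 3.2 + (14.1 - 3.2) * 0.1429
= 4.7571


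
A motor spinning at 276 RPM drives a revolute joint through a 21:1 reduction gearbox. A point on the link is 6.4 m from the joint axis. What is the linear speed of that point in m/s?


omega_motor = 276 * 2*pi/60 = 28.9027 rad/s
omega_joint = omega_motor / 21 = 1.3763 rad/s
v = omega_joint * r = 1.3763 * 6.4
= 8.8084 m/s


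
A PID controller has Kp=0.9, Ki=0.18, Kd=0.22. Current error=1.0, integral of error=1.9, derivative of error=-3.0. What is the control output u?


u = Kp*e + Ki*int(e) + Kd*de/dt
= 0.9*1.0 + 0.18*1.9 + 0.22*(-3.0)
= 0.9 + 0.342 + -0.66
= 0.582


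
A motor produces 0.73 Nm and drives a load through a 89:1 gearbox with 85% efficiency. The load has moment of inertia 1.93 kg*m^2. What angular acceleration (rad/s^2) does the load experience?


tau_out = tau_motor * N * eta
= 0.73 * 89 * 0.85 = 55.2245 Nm
alpha = tau_out / I = 55.2245 / 1.93
= 28.6137 rad/s^2


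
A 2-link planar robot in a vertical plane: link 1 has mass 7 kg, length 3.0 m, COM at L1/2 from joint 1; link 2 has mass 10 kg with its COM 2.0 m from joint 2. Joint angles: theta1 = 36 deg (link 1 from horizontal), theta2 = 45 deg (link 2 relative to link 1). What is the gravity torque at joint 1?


Horizontal distance from joint 1 to link-1 COM:
  x_c1 = (L1/2)*cos(t1) = 1.5 * 0.809 = 1.2135 m
Horizontal distance from joint 1 to link-2 COM:
  x_c2 = L1*cos(t1) + Lc2*cos(t1+t2)
       = 3.0*0.809 + 2.0*0.1564 = 2.7399 m
tau1 = m1*g*x_c1 + m2*g*x_c2
     = 7*9.81*1.2135 + 10*9.81*2.7399
     = 83.3328 + 268.7861
     = 352.1189 Nm


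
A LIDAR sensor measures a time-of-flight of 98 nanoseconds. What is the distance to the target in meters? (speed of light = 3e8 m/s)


tof = 98 ns = 9.8e-08 s
dist = c * tof / 2
= 3e8 * 9.8e-08 / 2
= 14.7 m


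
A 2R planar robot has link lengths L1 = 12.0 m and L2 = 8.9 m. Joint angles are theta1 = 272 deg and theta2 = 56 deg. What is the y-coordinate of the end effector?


Convert angles to radians: theta1 = 4.7473, theta2 = 0.9774
y = L1*sin(theta1) + L2*sin(theta1+theta2)
y = -11.9927 + -4.7163
y = -16.709


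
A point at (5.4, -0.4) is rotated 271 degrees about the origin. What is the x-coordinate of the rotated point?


x' = x*cos(theta) - y*sin(theta)
cos(271 deg) = 0.0175, sin(271 deg) = -0.9998
x' = 5.4 * 0.0175 - -0.4 * -0.9998
= 0.0942 - 0.3999
= -0.3057


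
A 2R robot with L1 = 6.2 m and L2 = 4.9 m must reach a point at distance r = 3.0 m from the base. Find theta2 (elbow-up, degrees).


cos(theta2) = (r^2 - L1^2 - L2^2) / (2*L1*L2)
cos(theta2) = (9.0 - 38.44 - 24.01) / 60.76
cos(theta2) = -0.879691
theta2 = 151.6051 degrees


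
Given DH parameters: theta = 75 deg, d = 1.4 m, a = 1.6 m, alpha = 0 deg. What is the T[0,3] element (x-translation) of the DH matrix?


T[0,3] = a * cos(theta)
= 1.6 * cos(75 deg)
= 1.6 * 0.2588
= 0.4141


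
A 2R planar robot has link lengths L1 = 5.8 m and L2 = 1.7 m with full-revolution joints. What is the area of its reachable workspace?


r_max = L1 + L2 = 7.5 m
r_min = |L1 - L2| = 4.1 m
Area = pi*(r_max^2 - r_min^2)
= pi*(56.25 - 16.81)
= pi * 39.44
= 123.9044 m^2


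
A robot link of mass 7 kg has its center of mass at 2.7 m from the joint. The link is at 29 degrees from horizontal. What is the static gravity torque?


tau = m*g*L*cos(angle)
= 7 * 9.81 * 2.7 * cos(29 deg)
= 7 * 9.81 * 2.7 * 0.8746
= 162.1624 Nm


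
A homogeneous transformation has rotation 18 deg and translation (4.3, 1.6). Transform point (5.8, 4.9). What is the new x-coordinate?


x' = cos(theta)*px - sin(theta)*py + tx
= 0.9511*5.8 - 0.309*4.9 + 4.3
= 8.3019


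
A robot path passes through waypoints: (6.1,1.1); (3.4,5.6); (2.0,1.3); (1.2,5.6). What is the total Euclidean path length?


Segment lengths:
  seg1 = sqrt((-2.7)^2 + (4.5)^2) = 5.2479
  seg2 = sqrt((-1.4)^2 + (-4.3)^2) = 4.5222
  seg3 = sqrt((-0.8)^2 + (4.3)^2) = 4.3738
Total = 14.1438


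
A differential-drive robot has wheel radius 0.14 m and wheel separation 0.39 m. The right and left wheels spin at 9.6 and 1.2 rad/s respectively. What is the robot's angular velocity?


vR = r*wR = 0.14*9.6 = 1.344 m/s
vL = r*wL = 0.14*1.2 = 0.168 m/s
v = (vR+vL)/2 = 0.756 m/s
omega = (vR-vL)/L = 3.0154 rad/s
angular velocity = 3.0154 rad/s


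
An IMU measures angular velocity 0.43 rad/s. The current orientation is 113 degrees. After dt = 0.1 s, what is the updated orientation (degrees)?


delta_theta = w * dt = 0.43 * 0.1 = 0.043 rad
= 2.4637 deg
theta_new = 113 + 2.4637 = 115.4637 deg


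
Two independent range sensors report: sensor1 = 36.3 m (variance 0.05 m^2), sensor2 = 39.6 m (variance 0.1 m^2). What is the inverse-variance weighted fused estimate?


w1 = (1/var1) / (1/var1 + 1/var2)
   = 20.0 / (20.0 + 10.0) = 0.6667
w2 = 1 - w1 = 0.3333
fused = w1*s1 + w2*s2 = 24.2 + 13.2
= 37.4 m


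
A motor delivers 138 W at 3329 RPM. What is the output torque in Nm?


omega = 3329 * 2*pi/60 = 348.6121 rad/s
tau = P / omega = 138 / 348.6121
= 0.3959 Nm


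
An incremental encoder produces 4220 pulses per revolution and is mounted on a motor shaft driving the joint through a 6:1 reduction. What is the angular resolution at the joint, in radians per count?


counts per rev = 4220
effective counts at joint = 4220 * 6 = 25320
resolution = 2*pi / 25320
= 2.4815e-04 rad/count


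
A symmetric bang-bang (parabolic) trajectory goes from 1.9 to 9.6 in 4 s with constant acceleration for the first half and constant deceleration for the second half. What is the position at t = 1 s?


Symmetric rest-to-rest: each phase covers (pf-p0)/2 in time T/2. 0.5*a*(T/2)^2 = (pf-p0)/2 => a = 4*(pf-p0)/T^2
a = 4*(9.6-1.9)/4^2 = 1.925
t = 1 is in the acceleration phase (t <= T/2).
p = p0 + 0.5*a*t^2 = 1.9 + 0.5*1.925*1^2
= 2.8625


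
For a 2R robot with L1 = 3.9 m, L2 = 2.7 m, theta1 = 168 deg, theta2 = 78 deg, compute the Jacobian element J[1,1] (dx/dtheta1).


J[1,1] = -L1*sin(t1) - L2*sin(t1+t2)
= -3.9*sin(168) - 2.7*sin(246)
= 1.6557


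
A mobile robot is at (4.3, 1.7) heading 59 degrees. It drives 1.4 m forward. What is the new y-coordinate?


y_new = y0 + d*sin(theta)
= 1.7 + 1.4*sin(59)
= 1.7 + 1.2
= 2.9


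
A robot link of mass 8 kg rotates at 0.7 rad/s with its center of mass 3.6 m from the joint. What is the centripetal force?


F = m * omega^2 * r
= 8 * 0.7^2 * 3.6
= 8 * 0.49 * 3.6
= 14.112 N


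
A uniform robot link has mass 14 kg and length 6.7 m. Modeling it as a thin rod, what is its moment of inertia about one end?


I = (1/3) * m * L^2
= (1/3) * 14 * 6.7^2
= 0.333333 * 14 * 44.89
= 209.4867 kg*m^2


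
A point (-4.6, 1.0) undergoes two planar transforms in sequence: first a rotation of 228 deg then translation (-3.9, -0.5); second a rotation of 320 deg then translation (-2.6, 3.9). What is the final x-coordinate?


After transform 1:
x1 = cos(228)*-4.6 - sin(228)*1.0 + -3.9 = -0.0789
y1 = sin(228)*-4.6 + cos(228)*1.0 + -0.5 = 2.2493
After transform 2:
x2 = cos(320)*-0.0789 - sin(320)*2.2493 + -2.6
= -1.2146


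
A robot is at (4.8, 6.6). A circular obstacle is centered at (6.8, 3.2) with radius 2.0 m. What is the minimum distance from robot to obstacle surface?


center_dist = sqrt((4.8-6.8)^2 + (6.6-3.2)^2)
= sqrt(4.0 + 11.56)
= 3.9446
min_dist = center_dist - radius = 3.9446 - 2.0 = 1.9446 m


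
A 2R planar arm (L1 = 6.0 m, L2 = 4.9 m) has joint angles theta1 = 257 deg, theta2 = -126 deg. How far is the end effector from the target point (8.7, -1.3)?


End effector via forward kinematics:
x = L1*cos(t1) + L2*cos(t1+t2) = -4.5644
y = L1*sin(t1) + L2*sin(t1+t2) = -2.1481
Distance to target:
d = sqrt((8.7 - -4.5644)^2 + (-1.3 - -2.1481)^2)
= sqrt(175.9442 + 0.7193)
= 13.2915 m


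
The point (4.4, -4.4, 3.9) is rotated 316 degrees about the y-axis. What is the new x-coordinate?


Rotation about y-axis: x' = x*cos(theta) + z*sin(theta)
= 4.4 * 0.7193 + 3.9 * -0.6947
= 0.4559


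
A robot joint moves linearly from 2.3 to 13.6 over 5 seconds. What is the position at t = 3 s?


s = t/T = 3/5 = 0.6
p(t) = p0 + (pf-p0)*s
= 2.3 + (13.6 - 2.3) * 0.6
= 9.08


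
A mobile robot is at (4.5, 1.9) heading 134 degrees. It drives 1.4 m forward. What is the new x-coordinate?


x_new = x0 + d*cos(theta)
= 4.5 + 1.4*cos(134)
= 4.5 + -0.9725
= 3.5275


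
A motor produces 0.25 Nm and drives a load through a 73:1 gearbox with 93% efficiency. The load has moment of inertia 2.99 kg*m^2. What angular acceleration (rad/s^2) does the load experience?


tau_out = tau_motor * N * eta
= 0.25 * 73 * 0.93 = 16.9725 Nm
alpha = tau_out / I = 16.9725 / 2.99
= 5.6764 rad/s^2


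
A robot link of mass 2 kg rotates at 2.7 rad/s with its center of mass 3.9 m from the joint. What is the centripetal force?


F = m * omega^2 * r
= 2 * 2.7^2 * 3.9
= 2 * 7.29 * 3.9
= 56.862 N


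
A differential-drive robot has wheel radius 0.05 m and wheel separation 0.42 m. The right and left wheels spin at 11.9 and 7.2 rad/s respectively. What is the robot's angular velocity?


vR = r*wR = 0.05*11.9 = 0.595 m/s
vL = r*wL = 0.05*7.2 = 0.36 m/s
v = (vR+vL)/2 = 0.4775 m/s
omega = (vR-vL)/L = 0.5595 rad/s
angular velocity = 0.5595 rad/s


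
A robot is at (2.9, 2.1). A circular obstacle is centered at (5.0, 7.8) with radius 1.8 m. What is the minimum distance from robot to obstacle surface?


center_dist = sqrt((2.9-5.0)^2 + (2.1-7.8)^2)
= sqrt(4.41 + 32.49)
= 6.0745
min_dist = center_dist - radius = 6.0745 - 1.8 = 4.2745 m


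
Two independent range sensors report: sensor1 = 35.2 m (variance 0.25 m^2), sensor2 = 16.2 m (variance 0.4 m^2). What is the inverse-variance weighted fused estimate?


w1 = (1/var1) / (1/var1 + 1/var2)
   = 4.0 / (4.0 + 2.5) = 0.6154
w2 = 1 - w1 = 0.3846
fused = w1*s1 + w2*s2 = 21.6615 + 6.2308
= 27.8923 m


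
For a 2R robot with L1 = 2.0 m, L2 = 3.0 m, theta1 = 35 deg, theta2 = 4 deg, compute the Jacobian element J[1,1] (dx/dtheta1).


J[1,1] = -L1*sin(t1) - L2*sin(t1+t2)
= -2.0*sin(35) - 3.0*sin(39)
= -3.0351


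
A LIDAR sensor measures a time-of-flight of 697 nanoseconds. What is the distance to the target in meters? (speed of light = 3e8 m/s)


tof = 697 ns = 6.97e-07 s
dist = c * tof / 2
= 3e8 * 6.97e-07 / 2
= 104.55 m


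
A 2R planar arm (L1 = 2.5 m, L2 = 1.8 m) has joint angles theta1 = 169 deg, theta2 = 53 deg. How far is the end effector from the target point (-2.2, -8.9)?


End effector via forward kinematics:
x = L1*cos(t1) + L2*cos(t1+t2) = -3.7917
y = L1*sin(t1) + L2*sin(t1+t2) = -0.7274
Distance to target:
d = sqrt((-2.2 - -3.7917)^2 + (-8.9 - -0.7274)^2)
= sqrt(2.5336 + 66.7912)
= 8.3262 m


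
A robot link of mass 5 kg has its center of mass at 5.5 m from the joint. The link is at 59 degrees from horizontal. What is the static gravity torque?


tau = m*g*L*cos(angle)
= 5 * 9.81 * 5.5 * cos(59 deg)
= 5 * 9.81 * 5.5 * 0.515
= 138.9444 Nm


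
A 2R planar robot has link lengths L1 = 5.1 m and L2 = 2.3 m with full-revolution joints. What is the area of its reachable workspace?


r_max = L1 + L2 = 7.4 m
r_min = |L1 - L2| = 2.8 m
Area = pi*(r_max^2 - r_min^2)
= pi*(54.76 - 7.84)
= pi * 46.92
= 147.4035 m^2


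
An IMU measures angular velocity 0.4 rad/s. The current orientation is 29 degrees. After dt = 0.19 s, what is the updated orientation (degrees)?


delta_theta = w * dt = 0.4 * 0.19 = 0.076 rad
= 4.3545 deg
theta_new = 29 + 4.3545 = 33.3545 deg


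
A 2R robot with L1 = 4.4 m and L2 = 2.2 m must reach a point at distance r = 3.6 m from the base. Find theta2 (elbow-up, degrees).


cos(theta2) = (r^2 - L1^2 - L2^2) / (2*L1*L2)
cos(theta2) = (12.96 - 19.36 - 4.84) / 19.36
cos(theta2) = -0.580579
theta2 = 125.4912 degrees


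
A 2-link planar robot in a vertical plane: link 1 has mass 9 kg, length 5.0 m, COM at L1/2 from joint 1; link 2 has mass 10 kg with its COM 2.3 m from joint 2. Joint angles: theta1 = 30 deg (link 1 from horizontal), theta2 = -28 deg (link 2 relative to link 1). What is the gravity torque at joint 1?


Horizontal distance from joint 1 to link-1 COM:
  x_c1 = (L1/2)*cos(t1) = 2.5 * 0.866 = 2.1651 m
Horizontal distance from joint 1 to link-2 COM:
  x_c2 = L1*cos(t1) + Lc2*cos(t1+t2)
       = 5.0*0.866 + 2.3*0.9994 = 6.6287 m
tau1 = m1*g*x_c1 + m2*g*x_c2
     = 9*9.81*2.1651 + 10*9.81*6.6287
     = 191.1535 + 650.278
     = 841.4315 Nm


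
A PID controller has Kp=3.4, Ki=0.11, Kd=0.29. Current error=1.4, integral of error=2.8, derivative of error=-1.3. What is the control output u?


u = Kp*e + Ki*int(e) + Kd*de/dt
= 3.4*1.4 + 0.11*2.8 + 0.29*(-1.3)
= 4.76 + 0.308 + -0.377
= 4.691


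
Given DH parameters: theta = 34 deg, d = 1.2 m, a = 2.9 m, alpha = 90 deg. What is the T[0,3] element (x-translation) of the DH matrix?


T[0,3] = a * cos(theta)
= 2.9 * cos(34 deg)
= 2.9 * 0.829
= 2.4042


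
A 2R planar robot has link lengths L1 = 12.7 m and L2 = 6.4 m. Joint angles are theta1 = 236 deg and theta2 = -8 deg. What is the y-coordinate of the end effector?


Convert angles to radians: theta1 = 4.119, theta2 = -0.1396
y = L1*sin(theta1) + L2*sin(theta1+theta2)
y = -10.5288 + -4.7561
y = -15.2849


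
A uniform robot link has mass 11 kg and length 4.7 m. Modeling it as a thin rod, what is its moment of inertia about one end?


I = (1/3) * m * L^2
= (1/3) * 11 * 4.7^2
= 0.333333 * 11 * 22.09
= 80.9967 kg*m^2


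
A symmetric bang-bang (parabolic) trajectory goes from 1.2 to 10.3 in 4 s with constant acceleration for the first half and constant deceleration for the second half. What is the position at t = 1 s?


Symmetric rest-to-rest: each phase covers (pf-p0)/2 in time T/2. 0.5*a*(T/2)^2 = (pf-p0)/2 => a = 4*(pf-p0)/T^2
a = 4*(10.3-1.2)/4^2 = 2.275
t = 1 is in the acceleration phase (t <= T/2).
p = p0 + 0.5*a*t^2 = 1.2 + 0.5*2.275*1^2
= 2.3375


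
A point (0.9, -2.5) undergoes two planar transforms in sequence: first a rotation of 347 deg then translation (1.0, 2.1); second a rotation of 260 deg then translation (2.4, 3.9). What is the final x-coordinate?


After transform 1:
x1 = cos(347)*0.9 - sin(347)*-2.5 + 1.0 = 1.3146
y1 = sin(347)*0.9 + cos(347)*-2.5 + 2.1 = -0.5384
After transform 2:
x2 = cos(260)*1.3146 - sin(260)*-0.5384 + 2.4
= 1.6415


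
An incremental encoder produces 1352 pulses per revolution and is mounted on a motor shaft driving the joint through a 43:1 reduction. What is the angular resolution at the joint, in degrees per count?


counts per rev = 1352
effective counts at joint = 1352 * 43 = 58136
resolution = 360 / 58136
= 0.0062 deg/count


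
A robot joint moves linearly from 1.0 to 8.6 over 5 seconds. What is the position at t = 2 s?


s = t/T = 2/5 = 0.4
p(t) = p0 + (pf-p0)*s
= 1.0 + (8.6 - 1.0) * 0.4
= 4.04


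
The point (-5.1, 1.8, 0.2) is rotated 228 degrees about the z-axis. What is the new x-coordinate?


Rotation about z-axis: x' = x*cos(theta) - y*sin(theta)
= -5.1 * -0.6691 - 1.8 * -0.7431
= 4.7502


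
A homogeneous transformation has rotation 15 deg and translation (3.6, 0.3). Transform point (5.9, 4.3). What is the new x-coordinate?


x' = cos(theta)*px - sin(theta)*py + tx
= 0.9659*5.9 - 0.2588*4.3 + 3.6
= 8.186


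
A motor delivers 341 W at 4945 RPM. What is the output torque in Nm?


omega = 4945 * 2*pi/60 = 517.8392 rad/s
tau = P / omega = 341 / 517.8392
= 0.6585 Nm


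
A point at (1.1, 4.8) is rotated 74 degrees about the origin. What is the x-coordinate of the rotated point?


x' = x*cos(theta) - y*sin(theta)
cos(74 deg) = 0.2756, sin(74 deg) = 0.9613
x' = 1.1 * 0.2756 - 4.8 * 0.9613
= 0.3032 - 4.6141
= -4.3109


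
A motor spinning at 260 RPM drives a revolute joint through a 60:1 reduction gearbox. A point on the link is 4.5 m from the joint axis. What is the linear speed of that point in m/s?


omega_motor = 260 * 2*pi/60 = 27.2271 rad/s
omega_joint = omega_motor / 60 = 0.4538 rad/s
v = omega_joint * r = 0.4538 * 4.5
= 2.042 m/s


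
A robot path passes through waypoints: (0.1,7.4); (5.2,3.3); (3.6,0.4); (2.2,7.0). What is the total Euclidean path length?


Segment lengths:
  seg1 = sqrt((5.1)^2 + (-4.1)^2) = 6.5437
  seg2 = sqrt((-1.6)^2 + (-2.9)^2) = 3.3121
  seg3 = sqrt((-1.4)^2 + (6.6)^2) = 6.7469
Total = 16.6026


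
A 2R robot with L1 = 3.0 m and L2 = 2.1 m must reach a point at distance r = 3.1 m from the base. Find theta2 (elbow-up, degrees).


cos(theta2) = (r^2 - L1^2 - L2^2) / (2*L1*L2)
cos(theta2) = (9.61 - 9.0 - 4.41) / 12.6
cos(theta2) = -0.301587
theta2 = 107.553 degrees


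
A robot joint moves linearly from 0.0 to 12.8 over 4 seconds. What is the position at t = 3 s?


s = t/T = 3/4 = 0.75
p(t) = p0 + (pf-p0)*s
= 0.0 + (12.8 - 0.0) * 0.75
= 9.6


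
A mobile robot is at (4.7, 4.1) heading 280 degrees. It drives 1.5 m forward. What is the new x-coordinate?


x_new = x0 + d*cos(theta)
= 4.7 + 1.5*cos(280)
= 4.7 + 0.2605
= 4.9605


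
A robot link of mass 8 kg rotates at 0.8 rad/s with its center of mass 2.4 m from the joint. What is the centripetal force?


F = m * omega^2 * r
= 8 * 0.8^2 * 2.4
= 8 * 0.64 * 2.4
= 12.288 N


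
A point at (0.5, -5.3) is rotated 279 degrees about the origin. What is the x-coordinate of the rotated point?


x' = x*cos(theta) - y*sin(theta)
cos(279 deg) = 0.1564, sin(279 deg) = -0.9877
x' = 0.5 * 0.1564 - -5.3 * -0.9877
= 0.0782 - 5.2347
= -5.1565


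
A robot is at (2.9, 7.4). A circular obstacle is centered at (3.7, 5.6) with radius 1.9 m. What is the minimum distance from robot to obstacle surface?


center_dist = sqrt((2.9-3.7)^2 + (7.4-5.6)^2)
= sqrt(0.64 + 3.24)
= 1.9698
min_dist = center_dist - radius = 1.9698 - 1.9 = 0.0698 m


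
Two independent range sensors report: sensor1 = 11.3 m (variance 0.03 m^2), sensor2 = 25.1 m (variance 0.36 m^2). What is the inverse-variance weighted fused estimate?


w1 = (1/var1) / (1/var1 + 1/var2)
   = 33.3333 / (33.3333 + 2.7778) = 0.9231
w2 = 1 - w1 = 0.0769
fused = w1*s1 + w2*s2 = 10.4308 + 1.9308
= 12.3615 m


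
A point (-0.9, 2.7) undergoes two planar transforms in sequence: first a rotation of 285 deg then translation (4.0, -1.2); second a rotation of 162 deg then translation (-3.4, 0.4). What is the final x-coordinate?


After transform 1:
x1 = cos(285)*-0.9 - sin(285)*2.7 + 4.0 = 6.3751
y1 = sin(285)*-0.9 + cos(285)*2.7 + -1.2 = 0.3681
After transform 2:
x2 = cos(162)*6.3751 - sin(162)*0.3681 + -3.4
= -9.5768


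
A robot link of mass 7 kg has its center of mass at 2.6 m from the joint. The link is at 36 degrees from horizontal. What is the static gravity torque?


tau = m*g*L*cos(angle)
= 7 * 9.81 * 2.6 * cos(36 deg)
= 7 * 9.81 * 2.6 * 0.809
= 144.4435 Nm


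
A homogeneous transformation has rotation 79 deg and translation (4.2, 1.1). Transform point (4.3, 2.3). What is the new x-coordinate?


x' = cos(theta)*px - sin(theta)*py + tx
= 0.1908*4.3 - 0.9816*2.3 + 4.2
= 2.7627


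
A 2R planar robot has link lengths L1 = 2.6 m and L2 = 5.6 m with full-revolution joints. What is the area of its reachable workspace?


r_max = L1 + L2 = 8.2 m
r_min = |L1 - L2| = 3.0 m
Area = pi*(r_max^2 - r_min^2)
= pi*(67.24 - 9.0)
= pi * 58.24
= 182.9664 m^2


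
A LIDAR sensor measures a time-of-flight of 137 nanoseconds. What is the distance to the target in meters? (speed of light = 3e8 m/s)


tof = 137 ns = 1.37e-07 s
dist = c * tof / 2
= 3e8 * 1.37e-07 / 2
= 20.55 m


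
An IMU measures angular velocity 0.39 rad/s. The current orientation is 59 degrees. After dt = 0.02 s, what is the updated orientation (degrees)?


delta_theta = w * dt = 0.39 * 0.02 = 0.0078 rad
= 0.4469 deg
theta_new = 59 + 0.4469 = 59.4469 deg


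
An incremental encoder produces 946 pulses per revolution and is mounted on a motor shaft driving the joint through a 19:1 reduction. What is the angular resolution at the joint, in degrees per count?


counts per rev = 946
effective counts at joint = 946 * 19 = 17974
resolution = 360 / 17974
= 0.02 deg/count


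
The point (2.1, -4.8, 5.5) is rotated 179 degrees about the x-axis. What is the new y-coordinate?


Rotation about x-axis: y' = y*cos(theta) - z*sin(theta)
= -4.8 * -0.9998 - 5.5 * 0.0175
= 4.7033


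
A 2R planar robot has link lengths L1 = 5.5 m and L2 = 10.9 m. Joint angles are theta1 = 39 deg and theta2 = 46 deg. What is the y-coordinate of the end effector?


Convert angles to radians: theta1 = 0.6807, theta2 = 0.8029
y = L1*sin(theta1) + L2*sin(theta1+theta2)
y = 3.4613 + 10.8585
y = 14.3198


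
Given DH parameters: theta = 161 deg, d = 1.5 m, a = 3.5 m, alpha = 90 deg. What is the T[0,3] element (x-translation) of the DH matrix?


T[0,3] = a * cos(theta)
= 3.5 * cos(161 deg)
= 3.5 * -0.9455
= -3.3093


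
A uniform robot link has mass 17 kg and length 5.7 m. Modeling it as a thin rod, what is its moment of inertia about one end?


I = (1/3) * m * L^2
= (1/3) * 17 * 5.7^2
= 0.333333 * 17 * 32.49
= 184.11 kg*m^2


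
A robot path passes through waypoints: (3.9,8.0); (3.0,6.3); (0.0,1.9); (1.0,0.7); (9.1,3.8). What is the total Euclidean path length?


Segment lengths:
  seg1 = sqrt((-0.9)^2 + (-1.7)^2) = 1.9235
  seg2 = sqrt((-3.0)^2 + (-4.4)^2) = 5.3254
  seg3 = sqrt((1.0)^2 + (-1.2)^2) = 1.562
  seg4 = sqrt((8.1)^2 + (3.1)^2) = 8.6729
Total = 17.4839
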